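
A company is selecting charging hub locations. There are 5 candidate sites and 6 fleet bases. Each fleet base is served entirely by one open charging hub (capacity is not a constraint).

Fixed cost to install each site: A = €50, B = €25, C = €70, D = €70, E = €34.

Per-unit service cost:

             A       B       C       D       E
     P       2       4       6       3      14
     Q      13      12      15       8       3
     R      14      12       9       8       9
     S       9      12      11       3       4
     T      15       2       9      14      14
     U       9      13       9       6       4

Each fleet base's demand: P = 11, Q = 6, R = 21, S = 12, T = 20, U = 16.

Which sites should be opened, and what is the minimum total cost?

For any fixed open set, each fleet base goes to its cheapest open site; total = fixed + service.
{B, E}: P→B 4·11=44, Q→E 3·6=18, R→E 9·21=189, S→E 4·12=48, T→B 2·20=40, U→E 4·16=64. Service 403; fixed 59; total 462.
{B, D, E}: service 359 + fixed 129 = 488
{A, B, E}: P→A 2·11=22, Q→E 3·6=18, R→E 9·21=189, S→E 4·12=48, T→B 2·20=40, U→E 4·16=64. Service 381; fixed 109; total 490.
{A, B, C, D, E}: P→A 2·11=22, Q→E 3·6=18, R→D 8·21=168, S→D 3·12=36, T→B 2·20=40, U→E 4·16=64. Service 348; fixed 249; total 597.
No other subset beats 462.

Open B and E; minimum total cost 462.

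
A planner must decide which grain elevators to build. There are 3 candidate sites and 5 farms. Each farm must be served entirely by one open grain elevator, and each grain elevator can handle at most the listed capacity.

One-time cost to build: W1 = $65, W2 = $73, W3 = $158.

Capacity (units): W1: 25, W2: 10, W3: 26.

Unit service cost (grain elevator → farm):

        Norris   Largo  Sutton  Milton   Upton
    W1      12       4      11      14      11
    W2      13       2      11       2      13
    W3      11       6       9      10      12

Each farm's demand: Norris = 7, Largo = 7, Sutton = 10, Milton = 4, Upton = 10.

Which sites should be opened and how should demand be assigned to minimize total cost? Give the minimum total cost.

Minimum total cost: 568

Open {W1, W3}: Norris→W3 11·7=77, Largo→W1 4·7=28, Sutton→W3 9·10=90, Milton→W3 10·4=40, Upton→W1 11·10=110.
Loads: W1 carries 17/25, W3 carries 21/26. Service 345; fixed 223; total 568.
Next best feasible plan costs 575.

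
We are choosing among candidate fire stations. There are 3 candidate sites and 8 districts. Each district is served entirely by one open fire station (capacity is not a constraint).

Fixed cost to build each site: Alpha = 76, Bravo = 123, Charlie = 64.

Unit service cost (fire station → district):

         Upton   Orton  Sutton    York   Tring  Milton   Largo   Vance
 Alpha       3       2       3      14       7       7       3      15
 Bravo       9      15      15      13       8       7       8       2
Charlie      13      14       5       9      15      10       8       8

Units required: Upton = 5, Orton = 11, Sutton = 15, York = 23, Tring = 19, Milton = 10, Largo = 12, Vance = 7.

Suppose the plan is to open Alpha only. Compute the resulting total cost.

Each district is assigned to its cheapest site among the open ones.
{Alpha}: Upton→Alpha 3·5=15, Orton→Alpha 2·11=22, Sutton→Alpha 3·15=45, York→Alpha 14·23=322, Tring→Alpha 7·19=133, Milton→Alpha 7·10=70, Largo→Alpha 3·12=36, Vance→Alpha 15·7=105. Service 748; fixed 76; total 824.

Total cost: 824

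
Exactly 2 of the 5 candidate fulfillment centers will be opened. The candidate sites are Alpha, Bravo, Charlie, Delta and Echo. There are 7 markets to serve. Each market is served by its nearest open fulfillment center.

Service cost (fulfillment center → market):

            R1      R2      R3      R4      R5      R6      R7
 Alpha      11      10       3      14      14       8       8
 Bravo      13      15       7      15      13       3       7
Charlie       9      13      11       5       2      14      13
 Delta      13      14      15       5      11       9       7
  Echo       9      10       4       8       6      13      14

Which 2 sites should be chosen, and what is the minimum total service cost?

With exactly 2 open, each market uses its cheapest among the chosen.
{Alpha, Charlie}: R1→Charlie 9, R2→Alpha 10, R3→Alpha 3, R4→Charlie 5, R5→Charlie 2, R6→Alpha 8, R7→Alpha 8. Service cost 45.
{Bravo, Charlie}: service cost 46
{Bravo, Echo}: service cost 47
Among all 10 size-2 choices, {Alpha, Charlie} is lowest.

Choose Alpha and Charlie; total service cost 45.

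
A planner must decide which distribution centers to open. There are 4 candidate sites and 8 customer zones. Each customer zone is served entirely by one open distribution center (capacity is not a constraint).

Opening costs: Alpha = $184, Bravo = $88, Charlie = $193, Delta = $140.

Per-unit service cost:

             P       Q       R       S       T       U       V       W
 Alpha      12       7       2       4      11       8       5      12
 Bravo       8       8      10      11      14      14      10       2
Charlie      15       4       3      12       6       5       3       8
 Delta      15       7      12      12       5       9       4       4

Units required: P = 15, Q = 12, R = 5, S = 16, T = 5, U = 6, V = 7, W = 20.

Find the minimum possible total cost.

For any fixed open set, each customer zone goes to its cheapest open site; total = fixed + service.
{Alpha, Bravo}: P→Bravo 8·15=120, Q→Alpha 7·12=84, R→Alpha 2·5=10, S→Alpha 4·16=64, T→Alpha 11·5=55, U→Alpha 8·6=48, V→Alpha 5·7=35, W→Bravo 2·20=40. Service 456; fixed 272; total 728.
{Bravo, Charlie}: service 480 + fixed 281 = 761
{Bravo}: P→Bravo 8·15=120, Q→Bravo 8·12=96, R→Bravo 10·5=50, S→Bravo 11·16=176, T→Bravo 14·5=70, U→Bravo 14·6=84, V→Bravo 10·7=70, W→Bravo 2·20=40. Service 706; fixed 88; total 794.
{Alpha, Bravo, Charlie, Delta}: P→Bravo 8·15=120, Q→Charlie 4·12=48, R→Alpha 2·5=10, S→Alpha 4·16=64, T→Delta 5·5=25, U→Charlie 5·6=30, V→Charlie 3·7=21, W→Bravo 2·20=40. Service 358; fixed 605; total 963.
No other subset beats 728.

Minimum total cost: 728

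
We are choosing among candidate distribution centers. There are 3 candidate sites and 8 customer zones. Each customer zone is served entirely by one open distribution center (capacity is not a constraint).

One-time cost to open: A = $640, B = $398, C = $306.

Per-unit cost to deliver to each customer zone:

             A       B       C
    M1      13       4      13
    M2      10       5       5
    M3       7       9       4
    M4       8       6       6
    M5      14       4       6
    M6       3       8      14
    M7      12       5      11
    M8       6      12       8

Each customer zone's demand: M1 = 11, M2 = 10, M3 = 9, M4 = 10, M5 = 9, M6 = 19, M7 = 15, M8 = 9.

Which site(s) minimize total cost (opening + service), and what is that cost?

Open B only; minimum total cost 1004.

For any fixed open set, each customer zone goes to its cheapest open site; total = fixed + service.
{B}: M1→B 4·11=44, M2→B 5·10=50, M3→B 9·9=81, M4→B 6·10=60, M5→B 4·9=36, M6→B 8·19=152, M7→B 5·15=75, M8→B 12·9=108. Service 606; fixed 398; total 1004.
{C}: service 846 + fixed 306 = 1152
{B, C}: service 525 + fixed 704 = 1229
{A, B, C}: M1→B 4·11=44, M2→B 5·10=50, M3→C 4·9=36, M4→B 6·10=60, M5→B 4·9=36, M6→A 3·19=57, M7→B 5·15=75, M8→A 6·9=54. Service 412; fixed 1344; total 1756.
No other subset beats 1004.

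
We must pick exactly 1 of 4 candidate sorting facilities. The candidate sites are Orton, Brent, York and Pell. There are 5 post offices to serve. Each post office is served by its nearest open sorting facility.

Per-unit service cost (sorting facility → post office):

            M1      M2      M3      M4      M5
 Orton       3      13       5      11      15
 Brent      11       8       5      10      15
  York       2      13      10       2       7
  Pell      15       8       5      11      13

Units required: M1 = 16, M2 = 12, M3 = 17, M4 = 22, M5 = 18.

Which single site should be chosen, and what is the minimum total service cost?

Choose York only; total service cost 528.

With exactly 1 open, each post office uses its cheapest among the chosen.
{York}: M1→York 2·16=32, M2→York 13·12=156, M3→York 10·17=170, M4→York 2·22=44, M5→York 7·18=126. Service cost 528.
{Orton}: service cost 801
{Brent}: service cost 847
Among all 4 size-1 choices, {York} is lowest.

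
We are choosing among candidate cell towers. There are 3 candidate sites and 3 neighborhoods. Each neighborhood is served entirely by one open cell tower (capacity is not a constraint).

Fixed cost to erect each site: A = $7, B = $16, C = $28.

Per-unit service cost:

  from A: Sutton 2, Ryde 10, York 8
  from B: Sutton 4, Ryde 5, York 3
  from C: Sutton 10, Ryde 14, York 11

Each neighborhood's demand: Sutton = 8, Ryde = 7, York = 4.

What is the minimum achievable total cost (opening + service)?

For any fixed open set, each neighborhood goes to its cheapest open site; total = fixed + service.
{A, B}: Sutton→A 2·8=16, Ryde→B 5·7=35, York→B 3·4=12. Service 63; fixed 23; total 86.
{B}: Sutton→B 4·8=32, Ryde→B 5·7=35, York→B 3·4=12. Service 79; fixed 16; total 95.
{A, B, C}: service 63 + fixed 51 = 114
{A}: Sutton→A 2·8=16, Ryde→A 10·7=70, York→A 8·4=32. Service 118; fixed 7; total 125.
No other subset beats 86.

Minimum total cost: 86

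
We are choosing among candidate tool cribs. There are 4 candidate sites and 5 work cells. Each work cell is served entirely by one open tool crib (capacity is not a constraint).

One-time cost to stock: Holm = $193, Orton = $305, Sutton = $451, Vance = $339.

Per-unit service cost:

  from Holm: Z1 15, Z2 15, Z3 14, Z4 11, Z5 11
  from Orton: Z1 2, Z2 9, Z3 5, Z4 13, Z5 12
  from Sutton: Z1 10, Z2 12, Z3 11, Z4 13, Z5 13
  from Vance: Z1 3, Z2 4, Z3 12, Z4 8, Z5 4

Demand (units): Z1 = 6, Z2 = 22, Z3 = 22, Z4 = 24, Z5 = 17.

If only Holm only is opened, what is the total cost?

Total cost: 1372

Each work cell is assigned to its cheapest site among the open ones.
{Holm}: Z1→Holm 15·6=90, Z2→Holm 15·22=330, Z3→Holm 14·22=308, Z4→Holm 11·24=264, Z5→Holm 11·17=187. Service 1179; fixed 193; total 1372.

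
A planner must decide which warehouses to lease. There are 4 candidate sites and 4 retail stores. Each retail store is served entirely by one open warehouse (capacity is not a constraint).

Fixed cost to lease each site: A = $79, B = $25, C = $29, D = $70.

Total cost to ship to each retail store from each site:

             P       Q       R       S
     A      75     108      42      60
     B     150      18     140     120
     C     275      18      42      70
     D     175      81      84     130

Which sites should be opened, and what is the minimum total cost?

Open A and B; minimum total cost 299.

For any fixed open set, each retail store goes to its cheapest open site; total = fixed + service.
{A, B}: P→A 75, Q→B 18, R→A 42, S→A 60. Service 195; fixed 104; total 299.
{A, C}: service 195 + fixed 108 = 303
{A, B, C}: service 195 + fixed 133 = 328
{A, B, C, D}: service 195 + fixed 203 = 398
No other subset beats 299.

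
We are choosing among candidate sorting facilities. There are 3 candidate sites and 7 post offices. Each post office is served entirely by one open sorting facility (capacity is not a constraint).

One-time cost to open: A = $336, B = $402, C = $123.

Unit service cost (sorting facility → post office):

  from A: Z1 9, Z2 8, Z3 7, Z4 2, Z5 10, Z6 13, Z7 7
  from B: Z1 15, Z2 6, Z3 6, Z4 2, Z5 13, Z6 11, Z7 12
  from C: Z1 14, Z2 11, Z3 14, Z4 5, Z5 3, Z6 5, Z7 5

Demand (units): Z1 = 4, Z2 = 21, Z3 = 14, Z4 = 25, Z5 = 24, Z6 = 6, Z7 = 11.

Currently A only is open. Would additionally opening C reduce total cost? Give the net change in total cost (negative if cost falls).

Current service cost with {A}: 747.
Adding C: each post office re-picks its cheapest; new service cost 509, saving 238.
Extra fixed cost: 123. Net change = 123 − 238 = -115.
(Totals: 1083 → 968.)

Yes — net change −115 (cost falls by 115).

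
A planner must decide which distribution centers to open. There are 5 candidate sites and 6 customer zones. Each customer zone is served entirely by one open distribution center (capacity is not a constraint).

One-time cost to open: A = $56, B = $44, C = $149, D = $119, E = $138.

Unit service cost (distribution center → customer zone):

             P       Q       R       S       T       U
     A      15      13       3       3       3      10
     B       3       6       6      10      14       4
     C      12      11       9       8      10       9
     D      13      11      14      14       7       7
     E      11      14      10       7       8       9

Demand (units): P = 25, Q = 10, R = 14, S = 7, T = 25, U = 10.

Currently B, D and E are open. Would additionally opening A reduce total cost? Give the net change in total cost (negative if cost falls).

Current service cost with {B, D, E}: 483.
Adding A: each customer zone re-picks its cheapest; new service cost 313, saving 170.
Extra fixed cost: 56. Net change = 56 − 170 = -114.
(Totals: 784 → 670.)

Yes — net change −114 (cost falls by 114).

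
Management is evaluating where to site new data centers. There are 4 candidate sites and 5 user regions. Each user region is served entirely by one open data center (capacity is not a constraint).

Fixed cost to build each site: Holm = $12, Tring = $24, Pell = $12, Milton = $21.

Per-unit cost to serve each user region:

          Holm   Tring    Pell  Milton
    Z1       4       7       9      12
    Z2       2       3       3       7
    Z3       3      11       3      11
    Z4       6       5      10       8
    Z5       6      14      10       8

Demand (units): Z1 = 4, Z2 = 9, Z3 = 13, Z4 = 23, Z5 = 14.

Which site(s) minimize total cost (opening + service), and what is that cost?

For any fixed open set, each user region goes to its cheapest open site; total = fixed + service.
{Holm}: Z1→Holm 4·4=16, Z2→Holm 2·9=18, Z3→Holm 3·13=39, Z4→Holm 6·23=138, Z5→Holm 6·14=84. Service 295; fixed 12; total 307.
{Holm, Tring}: service 272 + fixed 36 = 308
{Holm, Pell}: service 295 + fixed 24 = 319
{Holm, Tring, Pell, Milton}: service 272 + fixed 69 = 341
(All 15 nonempty subsets were checked; Holm only is lowest.)

Open Holm only; minimum total cost 307.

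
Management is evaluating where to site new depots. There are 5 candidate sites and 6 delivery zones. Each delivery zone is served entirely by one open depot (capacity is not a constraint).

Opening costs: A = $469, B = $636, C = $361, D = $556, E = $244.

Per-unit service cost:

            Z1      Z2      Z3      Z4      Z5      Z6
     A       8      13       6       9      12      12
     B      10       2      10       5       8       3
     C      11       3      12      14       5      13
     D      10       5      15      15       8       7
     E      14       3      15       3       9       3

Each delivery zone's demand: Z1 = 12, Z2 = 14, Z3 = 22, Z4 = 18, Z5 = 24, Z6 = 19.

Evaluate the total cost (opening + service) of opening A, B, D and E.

Each delivery zone is assigned to its cheapest site among the open ones.
{A, B, D, E}: Z1→A 8·12=96, Z2→B 2·14=28, Z3→A 6·22=132, Z4→E 3·18=54, Z5→B 8·24=192, Z6→B 3·19=57. Service 559; fixed 1905; total 2464.

Total cost: 2464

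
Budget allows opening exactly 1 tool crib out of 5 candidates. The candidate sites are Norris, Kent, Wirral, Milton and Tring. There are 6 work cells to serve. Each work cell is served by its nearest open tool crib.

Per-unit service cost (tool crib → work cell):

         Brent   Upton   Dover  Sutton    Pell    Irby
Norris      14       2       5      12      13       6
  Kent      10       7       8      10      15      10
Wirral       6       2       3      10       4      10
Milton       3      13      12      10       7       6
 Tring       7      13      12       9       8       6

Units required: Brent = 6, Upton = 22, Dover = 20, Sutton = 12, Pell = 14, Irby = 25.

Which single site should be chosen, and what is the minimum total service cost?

Choose Wirral only; total service cost 566.

With exactly 1 open, each work cell uses its cheapest among the chosen.
{Wirral}: Brent→Wirral 6·6=36, Upton→Wirral 2·22=44, Dover→Wirral 3·20=60, Sutton→Wirral 10·12=120, Pell→Wirral 4·14=56, Irby→Wirral 10·25=250. Service cost 566.
{Norris}: service cost 704
{Milton}: service cost 912
Among all 5 size-1 choices, {Wirral} is lowest.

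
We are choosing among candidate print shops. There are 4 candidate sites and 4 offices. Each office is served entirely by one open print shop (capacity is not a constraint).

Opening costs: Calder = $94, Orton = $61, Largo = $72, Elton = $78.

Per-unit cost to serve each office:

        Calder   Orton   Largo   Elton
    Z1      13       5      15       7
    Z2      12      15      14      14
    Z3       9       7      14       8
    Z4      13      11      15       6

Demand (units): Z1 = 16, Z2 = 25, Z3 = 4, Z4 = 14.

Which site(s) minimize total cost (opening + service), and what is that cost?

Open Elton only; minimum total cost 656.

For any fixed open set, each office goes to its cheapest open site; total = fixed + service.
{Elton}: Z1→Elton 7·16=112, Z2→Elton 14·25=350, Z3→Elton 8·4=32, Z4→Elton 6·14=84. Service 578; fixed 78; total 656.
{Orton, Elton}: service 542 + fixed 139 = 681
{Orton}: service 637 + fixed 61 = 698
{Calder, Orton, Largo, Elton}: service 492 + fixed 305 = 797
(All 15 nonempty subsets were checked; Elton only is lowest.)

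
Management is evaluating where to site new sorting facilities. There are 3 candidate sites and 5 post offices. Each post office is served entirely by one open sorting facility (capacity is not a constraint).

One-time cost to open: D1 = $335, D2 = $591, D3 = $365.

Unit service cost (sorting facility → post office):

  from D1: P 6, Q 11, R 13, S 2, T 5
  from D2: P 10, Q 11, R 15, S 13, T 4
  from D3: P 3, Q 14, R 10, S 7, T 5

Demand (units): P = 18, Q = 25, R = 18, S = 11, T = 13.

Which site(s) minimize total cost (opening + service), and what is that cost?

Open D1 only; minimum total cost 1039.

For any fixed open set, each post office goes to its cheapest open site; total = fixed + service.
{D1}: P→D1 6·18=108, Q→D1 11·25=275, R→D1 13·18=234, S→D1 2·11=22, T→D1 5·13=65. Service 704; fixed 335; total 1039.
{D3}: service 726 + fixed 365 = 1091
{D1, D3}: service 596 + fixed 700 = 1296
{D1, D2, D3}: service 583 + fixed 1291 = 1874
No other subset beats 1039.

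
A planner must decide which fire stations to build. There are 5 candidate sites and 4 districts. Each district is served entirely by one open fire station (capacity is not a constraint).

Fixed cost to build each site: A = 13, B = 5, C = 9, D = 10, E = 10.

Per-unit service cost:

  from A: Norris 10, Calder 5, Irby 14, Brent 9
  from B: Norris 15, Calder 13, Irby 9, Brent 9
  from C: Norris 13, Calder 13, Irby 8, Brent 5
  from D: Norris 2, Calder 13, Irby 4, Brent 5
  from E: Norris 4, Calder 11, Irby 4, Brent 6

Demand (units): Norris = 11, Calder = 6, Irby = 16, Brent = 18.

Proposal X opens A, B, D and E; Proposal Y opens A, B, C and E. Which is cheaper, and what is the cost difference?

Proposal X: {A, B, D, E}: Norris→D 2·11=22, Calder→A 5·6=30, Irby→D 4·16=64, Brent→D 5·18=90. Service 206; fixed 38; total 244.
Proposal Y: {A, B, C, E}: Norris→E 4·11=44, Calder→A 5·6=30, Irby→E 4·16=64, Brent→C 5·18=90. Service 228; fixed 37; total 265.
Difference: |244 − 265| = 21.

Proposal X is cheaper by 21.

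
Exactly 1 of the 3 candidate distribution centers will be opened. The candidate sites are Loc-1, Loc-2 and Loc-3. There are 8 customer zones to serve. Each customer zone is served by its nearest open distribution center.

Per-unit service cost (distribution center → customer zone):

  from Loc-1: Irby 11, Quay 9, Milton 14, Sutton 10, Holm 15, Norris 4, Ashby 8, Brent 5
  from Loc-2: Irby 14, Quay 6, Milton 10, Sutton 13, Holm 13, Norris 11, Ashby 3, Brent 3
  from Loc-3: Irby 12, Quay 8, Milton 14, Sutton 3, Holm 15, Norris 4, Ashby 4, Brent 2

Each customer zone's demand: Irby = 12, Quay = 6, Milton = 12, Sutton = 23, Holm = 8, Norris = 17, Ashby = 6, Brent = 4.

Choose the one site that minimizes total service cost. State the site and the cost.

With exactly 1 open, each customer zone uses its cheapest among the chosen.
{Loc-3}: Irby→Loc-3 12·12=144, Quay→Loc-3 8·6=48, Milton→Loc-3 14·12=168, Sutton→Loc-3 3·23=69, Holm→Loc-3 15·8=120, Norris→Loc-3 4·17=68, Ashby→Loc-3 4·6=24, Brent→Loc-3 2·4=8. Service cost 649.
{Loc-1}: service cost 840
{Loc-2}: service cost 944
Among all 3 size-1 choices, {Loc-3} is lowest.

Choose Loc-3 only; total service cost 649.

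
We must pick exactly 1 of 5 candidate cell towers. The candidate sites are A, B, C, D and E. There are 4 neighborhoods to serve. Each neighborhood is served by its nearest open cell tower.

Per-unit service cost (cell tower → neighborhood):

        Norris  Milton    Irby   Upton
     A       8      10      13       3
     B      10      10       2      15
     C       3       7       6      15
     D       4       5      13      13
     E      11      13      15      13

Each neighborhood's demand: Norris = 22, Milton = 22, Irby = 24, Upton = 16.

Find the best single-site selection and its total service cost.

With exactly 1 open, each neighborhood uses its cheapest among the chosen.
{C}: Norris→C 3·22=66, Milton→C 7·22=154, Irby→C 6·24=144, Upton→C 15·16=240. Service cost 604.
{D}: service cost 718
{B}: service cost 728
Among all 5 size-1 choices, {C} is lowest.

Choose C only; total service cost 604.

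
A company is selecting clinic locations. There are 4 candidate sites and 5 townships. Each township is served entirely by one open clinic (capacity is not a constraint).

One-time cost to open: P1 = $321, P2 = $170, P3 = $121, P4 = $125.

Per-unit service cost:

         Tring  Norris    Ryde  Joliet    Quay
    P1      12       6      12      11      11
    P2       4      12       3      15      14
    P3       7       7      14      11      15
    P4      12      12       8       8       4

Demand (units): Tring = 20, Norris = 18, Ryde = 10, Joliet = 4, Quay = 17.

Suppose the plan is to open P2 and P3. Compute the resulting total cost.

Total cost: 809

Each township is assigned to its cheapest site among the open ones.
{P2, P3}: Tring→P2 4·20=80, Norris→P3 7·18=126, Ryde→P2 3·10=30, Joliet→P3 11·4=44, Quay→P2 14·17=238. Service 518; fixed 291; total 809.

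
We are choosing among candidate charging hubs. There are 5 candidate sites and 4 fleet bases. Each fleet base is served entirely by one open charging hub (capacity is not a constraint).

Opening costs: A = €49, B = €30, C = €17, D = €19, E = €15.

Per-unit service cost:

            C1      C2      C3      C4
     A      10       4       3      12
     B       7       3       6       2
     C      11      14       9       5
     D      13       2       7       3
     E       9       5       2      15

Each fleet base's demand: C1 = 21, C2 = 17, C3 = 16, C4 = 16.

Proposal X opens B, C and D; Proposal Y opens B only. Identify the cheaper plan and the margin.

Proposal Y is cheaper by 19.

Proposal X: {B, C, D}: C1→B 7·21=147, C2→D 2·17=34, C3→B 6·16=96, C4→B 2·16=32. Service 309; fixed 66; total 375.
Proposal Y: {B}: C1→B 7·21=147, C2→B 3·17=51, C3→B 6·16=96, C4→B 2·16=32. Service 326; fixed 30; total 356.
Difference: |375 − 356| = 19.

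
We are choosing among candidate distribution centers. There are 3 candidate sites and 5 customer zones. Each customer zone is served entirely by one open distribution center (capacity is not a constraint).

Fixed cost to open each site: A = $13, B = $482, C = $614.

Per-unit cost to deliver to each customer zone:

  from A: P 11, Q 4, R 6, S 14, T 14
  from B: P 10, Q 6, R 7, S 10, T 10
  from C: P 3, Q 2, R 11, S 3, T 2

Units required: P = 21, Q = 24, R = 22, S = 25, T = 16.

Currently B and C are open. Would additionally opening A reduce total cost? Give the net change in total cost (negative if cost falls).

Yes — net change −9 (cost falls by 9).

Current service cost with {B, C}: 372.
Adding A: each customer zone re-picks its cheapest; new service cost 350, saving 22.
Extra fixed cost: 13. Net change = 13 − 22 = -9.
(Totals: 1468 → 1459.)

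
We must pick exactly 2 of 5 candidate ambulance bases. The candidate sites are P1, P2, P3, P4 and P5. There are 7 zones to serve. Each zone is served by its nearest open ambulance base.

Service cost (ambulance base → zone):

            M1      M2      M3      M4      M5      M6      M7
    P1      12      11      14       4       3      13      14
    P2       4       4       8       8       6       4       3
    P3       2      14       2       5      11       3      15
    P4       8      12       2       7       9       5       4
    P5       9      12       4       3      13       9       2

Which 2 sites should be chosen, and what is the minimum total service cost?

Choose P2 and P3; total service cost 25.

With exactly 2 open, each zone uses its cheapest among the chosen.
{P2, P3}: M1→P3 2, M2→P2 4, M3→P3 2, M4→P3 5, M5→P2 6, M6→P3 3, M7→P2 3. Service cost 25.
{P2, P5}: service cost 27
{P1, P2}: service cost 30
Among all 10 size-2 choices, {P2, P3} is lowest.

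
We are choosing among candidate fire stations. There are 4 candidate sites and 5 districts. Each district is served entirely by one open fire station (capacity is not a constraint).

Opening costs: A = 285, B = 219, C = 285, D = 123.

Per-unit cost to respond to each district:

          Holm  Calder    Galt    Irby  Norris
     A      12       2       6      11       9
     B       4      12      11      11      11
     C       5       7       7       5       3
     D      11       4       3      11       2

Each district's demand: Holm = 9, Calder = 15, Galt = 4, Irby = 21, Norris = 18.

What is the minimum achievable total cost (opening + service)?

For any fixed open set, each district goes to its cheapest open site; total = fixed + service.
{D}: Holm→D 11·9=99, Calder→D 4·15=60, Galt→D 3·4=12, Irby→D 11·21=231, Norris→D 2·18=36. Service 438; fixed 123; total 561.
{C}: service 337 + fixed 285 = 622
{C, D}: service 258 + fixed 408 = 666
{A, B, C, D}: Holm→B 4·9=36, Calder→A 2·15=30, Galt→D 3·4=12, Irby→C 5·21=105, Norris→D 2·18=36. Service 219; fixed 912; total 1131.
No other subset beats 561.

Minimum total cost: 561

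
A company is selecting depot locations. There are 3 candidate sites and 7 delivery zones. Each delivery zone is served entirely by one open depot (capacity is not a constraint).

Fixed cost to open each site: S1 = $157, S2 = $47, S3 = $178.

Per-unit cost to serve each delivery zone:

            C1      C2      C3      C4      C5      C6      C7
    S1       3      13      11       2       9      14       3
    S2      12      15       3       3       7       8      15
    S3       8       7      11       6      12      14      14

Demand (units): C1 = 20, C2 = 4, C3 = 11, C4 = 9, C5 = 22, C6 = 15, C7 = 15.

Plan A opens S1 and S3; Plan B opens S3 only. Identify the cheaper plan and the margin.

Plan A: {S1, S3}: C1→S1 3·20=60, C2→S3 7·4=28, C3→S1 11·11=121, C4→S1 2·9=18, C5→S1 9·22=198, C6→S1 14·15=210, C7→S1 3·15=45. Service 680; fixed 335; total 1015.
Plan B: {S3}: C1→S3 8·20=160, C2→S3 7·4=28, C3→S3 11·11=121, C4→S3 6·9=54, C5→S3 12·22=264, C6→S3 14·15=210, C7→S3 14·15=210. Service 1047; fixed 178; total 1225.
Difference: |1015 − 1225| = 210.

Plan A is cheaper by 210.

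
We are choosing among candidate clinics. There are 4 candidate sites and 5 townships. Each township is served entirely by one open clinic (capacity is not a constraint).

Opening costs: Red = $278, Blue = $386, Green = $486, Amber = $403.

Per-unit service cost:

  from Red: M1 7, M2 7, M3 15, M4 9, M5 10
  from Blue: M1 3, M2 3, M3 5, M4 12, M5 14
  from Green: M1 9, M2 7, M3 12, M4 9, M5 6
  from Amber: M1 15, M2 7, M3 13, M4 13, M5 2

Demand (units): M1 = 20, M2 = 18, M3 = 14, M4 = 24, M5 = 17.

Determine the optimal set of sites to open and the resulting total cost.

Open Blue only; minimum total cost 1096.

For any fixed open set, each township goes to its cheapest open site; total = fixed + service.
{Blue}: M1→Blue 3·20=60, M2→Blue 3·18=54, M3→Blue 5·14=70, M4→Blue 12·24=288, M5→Blue 14·17=238. Service 710; fixed 386; total 1096.
{Red}: service 862 + fixed 278 = 1140
{Red, Blue}: M1→Blue 3·20=60, M2→Blue 3·18=54, M3→Blue 5·14=70, M4→Red 9·24=216, M5→Red 10·17=170. Service 570; fixed 664; total 1234.
{Red, Blue, Green, Amber}: service 434 + fixed 1553 = 1987
No other subset beats 1096.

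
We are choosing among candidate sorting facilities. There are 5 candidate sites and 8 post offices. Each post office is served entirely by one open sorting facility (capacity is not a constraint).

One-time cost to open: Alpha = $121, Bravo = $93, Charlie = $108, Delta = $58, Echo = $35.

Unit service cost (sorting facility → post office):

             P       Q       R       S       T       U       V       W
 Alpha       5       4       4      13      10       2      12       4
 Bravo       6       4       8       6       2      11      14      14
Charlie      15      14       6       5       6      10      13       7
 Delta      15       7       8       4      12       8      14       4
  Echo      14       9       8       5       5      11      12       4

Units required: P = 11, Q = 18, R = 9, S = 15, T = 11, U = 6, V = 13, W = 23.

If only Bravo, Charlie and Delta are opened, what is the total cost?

Each post office is assigned to its cheapest site among the open ones.
{Bravo, Charlie, Delta}: P→Bravo 6·11=66, Q→Bravo 4·18=72, R→Charlie 6·9=54, S→Delta 4·15=60, T→Bravo 2·11=22, U→Delta 8·6=48, V→Charlie 13·13=169, W→Delta 4·23=92. Service 583; fixed 259; total 842.

Total cost: 842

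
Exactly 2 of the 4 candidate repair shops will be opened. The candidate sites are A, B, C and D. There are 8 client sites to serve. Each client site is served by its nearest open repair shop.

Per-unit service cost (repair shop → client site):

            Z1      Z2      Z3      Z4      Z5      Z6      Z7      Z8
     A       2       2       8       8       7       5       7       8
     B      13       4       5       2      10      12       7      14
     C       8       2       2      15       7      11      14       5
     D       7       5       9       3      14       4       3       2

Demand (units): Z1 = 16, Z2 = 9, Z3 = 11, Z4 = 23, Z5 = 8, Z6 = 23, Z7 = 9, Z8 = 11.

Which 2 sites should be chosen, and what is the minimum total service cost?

Choose A and D; total service cost 404.

With exactly 2 open, each client site uses its cheapest among the chosen.
{A, D}: Z1→A 2·16=32, Z2→A 2·9=18, Z3→A 8·11=88, Z4→D 3·23=69, Z5→A 7·8=56, Z6→D 4·23=92, Z7→D 3·9=27, Z8→D 2·11=22. Service cost 404.
{C, D}: service cost 418
{B, D}: service cost 470
Among all 6 size-2 choices, {A, D} is lowest.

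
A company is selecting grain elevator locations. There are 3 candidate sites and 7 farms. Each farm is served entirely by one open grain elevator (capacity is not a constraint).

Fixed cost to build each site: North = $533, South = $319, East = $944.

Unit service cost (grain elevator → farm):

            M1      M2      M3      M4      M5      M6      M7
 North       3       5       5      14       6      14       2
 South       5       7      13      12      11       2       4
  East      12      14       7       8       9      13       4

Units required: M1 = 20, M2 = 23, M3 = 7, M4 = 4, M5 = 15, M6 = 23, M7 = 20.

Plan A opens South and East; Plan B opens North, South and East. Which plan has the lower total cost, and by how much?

Plan A: {South, East}: M1→South 5·20=100, M2→South 7·23=161, M3→East 7·7=49, M4→East 8·4=32, M5→East 9·15=135, M6→South 2·23=46, M7→South 4·20=80. Service 603; fixed 1263; total 1866.
Plan B: {North, South, East}: M1→North 3·20=60, M2→North 5·23=115, M3→North 5·7=35, M4→East 8·4=32, M5→North 6·15=90, M6→South 2·23=46, M7→North 2·20=40. Service 418; fixed 1796; total 2214.
Difference: |1866 − 2214| = 348.

Plan A is cheaper by 348.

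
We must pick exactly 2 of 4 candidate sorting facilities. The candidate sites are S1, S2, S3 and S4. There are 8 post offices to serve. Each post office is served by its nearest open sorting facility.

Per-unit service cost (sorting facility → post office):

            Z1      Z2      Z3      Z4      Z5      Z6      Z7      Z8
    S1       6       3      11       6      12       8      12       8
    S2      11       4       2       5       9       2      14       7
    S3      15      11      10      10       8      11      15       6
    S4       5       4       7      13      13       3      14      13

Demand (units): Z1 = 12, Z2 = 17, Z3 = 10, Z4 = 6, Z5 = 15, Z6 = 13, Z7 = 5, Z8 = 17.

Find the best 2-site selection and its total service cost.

With exactly 2 open, each post office uses its cheapest among the chosen.
{S1, S2}: Z1→S1 6·12=72, Z2→S1 3·17=51, Z3→S2 2·10=20, Z4→S2 5·6=30, Z5→S2 9·15=135, Z6→S2 2·13=26, Z7→S1 12·5=60, Z8→S2 7·17=119. Service cost 513.
{S2, S4}: service cost 528
{S2, S3}: service cost 568
Among all 6 size-2 choices, {S1, S2} is lowest.

Choose S1 and S2; total service cost 513.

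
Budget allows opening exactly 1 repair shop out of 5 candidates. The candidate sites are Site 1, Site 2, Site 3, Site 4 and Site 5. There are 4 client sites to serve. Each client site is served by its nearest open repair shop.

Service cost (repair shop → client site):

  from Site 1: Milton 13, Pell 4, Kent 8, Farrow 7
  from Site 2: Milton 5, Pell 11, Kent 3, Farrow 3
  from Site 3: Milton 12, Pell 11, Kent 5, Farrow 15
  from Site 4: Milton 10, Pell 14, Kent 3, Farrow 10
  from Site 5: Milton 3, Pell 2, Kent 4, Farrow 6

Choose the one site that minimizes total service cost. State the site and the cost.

With exactly 1 open, each client site uses its cheapest among the chosen.
{Site 5}: Milton→Site 5 3, Pell→Site 5 2, Kent→Site 5 4, Farrow→Site 5 6. Service cost 15.
{Site 2}: service cost 22
{Site 1}: service cost 32
Among all 5 size-1 choices, {Site 5} is lowest.

Choose Site 5 only; total service cost 15.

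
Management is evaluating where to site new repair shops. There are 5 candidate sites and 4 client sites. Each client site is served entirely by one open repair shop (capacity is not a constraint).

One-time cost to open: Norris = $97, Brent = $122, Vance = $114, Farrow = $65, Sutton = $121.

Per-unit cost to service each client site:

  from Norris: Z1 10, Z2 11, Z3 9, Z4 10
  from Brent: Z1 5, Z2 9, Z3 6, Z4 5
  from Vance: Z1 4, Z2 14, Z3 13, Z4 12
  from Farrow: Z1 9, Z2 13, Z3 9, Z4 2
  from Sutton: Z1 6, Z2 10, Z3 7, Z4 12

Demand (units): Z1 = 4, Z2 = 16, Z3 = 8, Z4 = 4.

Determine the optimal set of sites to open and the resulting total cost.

Open Brent only; minimum total cost 354.

For any fixed open set, each client site goes to its cheapest open site; total = fixed + service.
{Brent}: Z1→Brent 5·4=20, Z2→Brent 9·16=144, Z3→Brent 6·8=48, Z4→Brent 5·4=20. Service 232; fixed 122; total 354.
{Farrow}: Z1→Farrow 9·4=36, Z2→Farrow 13·16=208, Z3→Farrow 9·8=72, Z4→Farrow 2·4=8. Service 324; fixed 65; total 389.
{Brent, Farrow}: service 220 + fixed 187 = 407
{Norris, Brent, Vance, Farrow, Sutton}: service 216 + fixed 519 = 735
No other subset beats 354.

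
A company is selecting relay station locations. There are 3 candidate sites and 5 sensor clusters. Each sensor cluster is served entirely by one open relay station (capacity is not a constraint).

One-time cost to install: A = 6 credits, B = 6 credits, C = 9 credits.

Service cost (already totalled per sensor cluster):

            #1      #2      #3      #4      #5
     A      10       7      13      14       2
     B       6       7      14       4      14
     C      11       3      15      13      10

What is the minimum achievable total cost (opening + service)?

Minimum total cost: 44

For any fixed open set, each sensor cluster goes to its cheapest open site; total = fixed + service.
{A, B}: #1→B 6, #2→A 7, #3→A 13, #4→B 4, #5→A 2. Service 32; fixed 12; total 44.
{A, B, C}: #1→B 6, #2→C 3, #3→A 13, #4→B 4, #5→A 2. Service 28; fixed 21; total 49.
{B}: #1→B 6, #2→B 7, #3→B 14, #4→B 4, #5→B 14. Service 45; fixed 6; total 51.
{A}: #1→A 10, #2→A 7, #3→A 13, #4→A 14, #5→A 2. Service 46; fixed 6; total 52.
No other subset beats 44.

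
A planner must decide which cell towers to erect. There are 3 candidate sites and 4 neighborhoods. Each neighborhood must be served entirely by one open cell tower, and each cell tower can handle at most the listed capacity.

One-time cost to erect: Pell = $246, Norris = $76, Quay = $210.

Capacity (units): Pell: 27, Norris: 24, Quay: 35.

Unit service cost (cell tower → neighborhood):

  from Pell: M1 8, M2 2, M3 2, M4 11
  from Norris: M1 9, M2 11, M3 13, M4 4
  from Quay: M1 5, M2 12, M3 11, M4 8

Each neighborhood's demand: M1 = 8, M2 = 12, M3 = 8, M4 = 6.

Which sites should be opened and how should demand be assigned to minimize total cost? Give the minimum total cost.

Open {Pell, Norris}: M1→Norris 9·8=72, M2→Pell 2·12=24, M3→Pell 2·8=16, M4→Norris 4·6=24.
Loads: Pell carries 20/27, Norris carries 14/24. Service 136; fixed 322; total 458.
Next best feasible plan costs 500.

Minimum total cost: 458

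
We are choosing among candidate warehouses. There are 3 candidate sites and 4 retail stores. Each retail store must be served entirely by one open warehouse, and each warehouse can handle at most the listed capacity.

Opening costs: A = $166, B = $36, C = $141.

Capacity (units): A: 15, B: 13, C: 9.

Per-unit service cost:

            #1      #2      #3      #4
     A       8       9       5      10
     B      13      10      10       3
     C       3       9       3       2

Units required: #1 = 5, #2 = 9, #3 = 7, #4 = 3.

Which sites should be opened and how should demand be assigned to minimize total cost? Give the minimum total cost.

Minimum total cost: 376

Open {A, B}: #1→A 8·5=40, #2→B 10·9=90, #3→A 5·7=35, #4→B 3·3=9.
Loads: A carries 12/15, B carries 12/13. Service 174; fixed 202; total 376.
Next best feasible plan costs 397.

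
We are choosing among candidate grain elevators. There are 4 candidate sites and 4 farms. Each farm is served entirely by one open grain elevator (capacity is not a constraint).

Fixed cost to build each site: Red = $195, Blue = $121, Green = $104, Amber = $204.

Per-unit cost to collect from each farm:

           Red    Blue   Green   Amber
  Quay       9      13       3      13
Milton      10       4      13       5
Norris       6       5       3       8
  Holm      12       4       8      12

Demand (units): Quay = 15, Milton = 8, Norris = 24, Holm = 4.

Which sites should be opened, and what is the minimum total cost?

Open Green only; minimum total cost 357.

For any fixed open set, each farm goes to its cheapest open site; total = fixed + service.
{Green}: Quay→Green 3·15=45, Milton→Green 13·8=104, Norris→Green 3·24=72, Holm→Green 8·4=32. Service 253; fixed 104; total 357.
{Blue, Green}: Quay→Green 3·15=45, Milton→Blue 4·8=32, Norris→Green 3·24=72, Holm→Blue 4·4=16. Service 165; fixed 225; total 390.
{Blue}: service 363 + fixed 121 = 484
{Red, Blue, Green, Amber}: Quay→Green 3·15=45, Milton→Blue 4·8=32, Norris→Green 3·24=72, Holm→Blue 4·4=16. Service 165; fixed 624; total 789.
(All 15 nonempty subsets were checked; Green only is lowest.)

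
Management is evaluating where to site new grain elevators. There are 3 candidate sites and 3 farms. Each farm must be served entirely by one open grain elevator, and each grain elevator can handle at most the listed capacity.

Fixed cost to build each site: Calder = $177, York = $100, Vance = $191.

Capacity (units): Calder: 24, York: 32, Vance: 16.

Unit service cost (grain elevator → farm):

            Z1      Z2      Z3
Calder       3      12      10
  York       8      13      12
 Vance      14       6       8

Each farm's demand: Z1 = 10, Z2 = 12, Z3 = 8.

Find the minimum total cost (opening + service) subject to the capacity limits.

Open {York}: Z1→York 8·10=80, Z2→York 13·12=156, Z3→York 12·8=96.
Loads: York carries 30/32. Service 332; fixed 100; total 432.
Next best feasible plan costs 539.

Minimum total cost: 432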